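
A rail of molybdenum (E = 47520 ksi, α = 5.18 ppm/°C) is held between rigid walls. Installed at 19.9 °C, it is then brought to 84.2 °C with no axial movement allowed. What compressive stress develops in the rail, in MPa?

E = 47520 ksi = 327.6 GPa.
ΔT = 64.30 K. Constrained thermal stress σ = E·α·ΔT = 327.6×10³ MPa × 5.18×10⁻⁶ × 64.30 = 109 MPa (compressive).

109 MPa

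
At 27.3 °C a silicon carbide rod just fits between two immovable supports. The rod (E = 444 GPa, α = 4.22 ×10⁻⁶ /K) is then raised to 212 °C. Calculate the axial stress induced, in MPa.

ΔT = 184.7 K. Constrained thermal stress σ = E·α·ΔT = 444.0×10³ MPa × 4.22×10⁻⁶ × 184.7 = 346 MPa (compressive).

346 MPa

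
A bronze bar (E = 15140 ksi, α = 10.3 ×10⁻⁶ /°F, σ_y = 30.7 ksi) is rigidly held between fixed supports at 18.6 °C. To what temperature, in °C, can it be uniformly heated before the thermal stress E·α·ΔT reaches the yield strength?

E = 15140 ksi = 104.4 GPa.
α = 10.3×10⁻⁶/°F × 9/5 = 18.5×10⁻⁶/K.
σ_y = 30.7 ksi = 211.7 MPa.
E·α·ΔT = 211.7 MPa ⇒ ΔT = 211.7 / (104.4×10³ × 18.5×10⁻⁶) = 109.4 K.
T = 18.6 + 109.4 = 128.0 °C.

128 °C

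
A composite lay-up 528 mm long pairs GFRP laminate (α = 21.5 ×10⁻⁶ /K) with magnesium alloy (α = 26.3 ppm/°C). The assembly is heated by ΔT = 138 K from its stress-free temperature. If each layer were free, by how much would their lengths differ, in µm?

Δα = |21.5 − 26.3|×10⁻⁶/K = 4.80×10⁻⁶/K.
ΔL_mismatch = Δα·L·ΔT = 4.80×10⁻⁶ × 528.0 mm × 138.0 K = 350 µm.

350 µm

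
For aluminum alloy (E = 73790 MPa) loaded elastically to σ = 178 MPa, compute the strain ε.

2.41×10⁻³

E = 73790 MPa = 73.79 GPa = 73790 MPa.
ε = σ/E = 178 / 73790 = 2.41×10⁻³.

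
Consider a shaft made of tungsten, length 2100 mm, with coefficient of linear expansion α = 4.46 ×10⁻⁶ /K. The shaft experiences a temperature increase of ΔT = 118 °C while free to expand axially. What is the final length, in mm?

ΔL = α·L₀·ΔT = 4.46×10⁻⁶ × 2100 mm × 118.0 K = 1.11 mm.
L = L₀ + ΔL = 2100 + 1.11 = 2101.1 mm.

2101.1 mm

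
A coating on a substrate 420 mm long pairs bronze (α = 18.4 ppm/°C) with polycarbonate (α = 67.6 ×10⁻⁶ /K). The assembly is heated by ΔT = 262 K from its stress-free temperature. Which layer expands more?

α(bronze) = 18.4×10⁻⁶/K vs α(polycarbonate) = 67.6×10⁻⁶/K.
Higher α expands more for the same ΔT: polycarbonate.

polycarbonate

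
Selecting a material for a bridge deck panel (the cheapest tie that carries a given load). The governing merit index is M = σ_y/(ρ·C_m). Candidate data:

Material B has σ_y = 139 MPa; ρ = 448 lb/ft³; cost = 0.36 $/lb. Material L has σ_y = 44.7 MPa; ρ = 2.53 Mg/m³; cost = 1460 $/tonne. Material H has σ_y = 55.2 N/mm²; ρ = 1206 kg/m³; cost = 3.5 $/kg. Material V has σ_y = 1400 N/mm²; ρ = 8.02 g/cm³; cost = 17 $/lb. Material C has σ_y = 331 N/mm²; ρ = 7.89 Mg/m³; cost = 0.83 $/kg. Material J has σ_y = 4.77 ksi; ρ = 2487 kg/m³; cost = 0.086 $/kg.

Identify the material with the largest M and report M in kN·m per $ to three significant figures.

material J, M = 154 kN·m per $

Putting every candidate on a common basis:
  material B: σ_y = 139.0 MPa, ρ = 7176 kg/m³, cost = 0.7937 $/kg
  material L: σ_y = 44.70 MPa, ρ = 2530 kg/m³, cost = 1.460 $/kg
  material H: σ_y = 55.20 MPa, ρ = 1206 kg/m³, cost = 3.500 $/kg
  material V: σ_y = 1400 MPa, ρ = 8020 kg/m³, cost = 37.48 $/kg
  material C: σ_y = 331.0 MPa, ρ = 7890 kg/m³, cost = 0.8300 $/kg
  material J: σ_y = 32.89 MPa, ρ = 2487 kg/m³, cost = 0.08600 $/kg
  material J: M = 154 kN·m per $
  material C: M = 50.5 kN·m per $
  material B: M = 24.4 kN·m per $
  material H: M = 13.1 kN·m per $
  material L: M = 12.1 kN·m per $
  material V: M = 4.66 kN·m per $
The maximum is for material J.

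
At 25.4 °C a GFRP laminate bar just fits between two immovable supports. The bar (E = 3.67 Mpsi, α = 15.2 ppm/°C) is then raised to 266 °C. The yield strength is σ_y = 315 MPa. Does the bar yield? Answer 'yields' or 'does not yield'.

does not yield

E = 3.67 Mpsi = 25.30 GPa.
ΔT = 240.6 K. Constrained thermal stress σ = E·α·ΔT = 25.30×10³ MPa × 15.2×10⁻⁶ × 240.6 = 92.5 MPa (compressive).
Compare to σ_y = 315 MPa: σ < σ_y, so it does not yield.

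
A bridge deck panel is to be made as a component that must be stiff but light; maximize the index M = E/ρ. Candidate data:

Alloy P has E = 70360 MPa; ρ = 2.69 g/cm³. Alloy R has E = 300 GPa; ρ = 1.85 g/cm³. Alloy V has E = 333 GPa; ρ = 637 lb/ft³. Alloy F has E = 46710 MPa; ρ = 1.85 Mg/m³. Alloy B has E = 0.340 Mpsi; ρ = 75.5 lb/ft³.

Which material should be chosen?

alloy R

In SI units:
  alloy P: E = 70.36 GPa, ρ = 2690 kg/m³
  alloy R: E = 300.0 GPa, ρ = 1850 kg/m³
  alloy V: E = 333.0 GPa, ρ = 10200 kg/m³
  alloy F: E = 46.71 GPa, ρ = 1850 kg/m³
  alloy B: E = 2.344 GPa, ρ = 1209 kg/m³
  alloy R: M = 162 MN·m/kg
  alloy V: M = 32.6 MN·m/kg
  alloy P: M = 26.2 MN·m/kg
  alloy F: M = 25.2 MN·m/kg
  alloy B: M = 1.94 MN·m/kg
The maximum is for alloy R.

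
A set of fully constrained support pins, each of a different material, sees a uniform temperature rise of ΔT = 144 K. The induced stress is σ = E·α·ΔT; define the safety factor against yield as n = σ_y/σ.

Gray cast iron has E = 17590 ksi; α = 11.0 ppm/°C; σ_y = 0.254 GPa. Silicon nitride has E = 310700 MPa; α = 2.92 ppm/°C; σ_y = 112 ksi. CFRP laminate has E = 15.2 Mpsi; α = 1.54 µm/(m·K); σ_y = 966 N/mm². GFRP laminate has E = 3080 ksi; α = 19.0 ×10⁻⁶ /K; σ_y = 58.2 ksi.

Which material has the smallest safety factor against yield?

gray cast iron

In consistent units (E in GPa, α in ×10⁻⁶/K, σ_y in MPa):
  gray cast iron: E = 121.3, α = 11.0, σ_y = 254.0 → σ = 192 MPa, n = 1.32
  silicon nitride: E = 310.7, α = 2.92, σ_y = 772.2 → σ = 131 MPa, n = 5.91
  CFRP laminate: E = 104.8, α = 1.54, σ_y = 966.0 → σ = 23.2 MPa, n = 41.6
  GFRP laminate: E = 21.24, α = 19.0, σ_y = 401.3 → σ = 58.1 MPa, n = 6.91
Gray cast iron has the lowest safety factor, n = 1.32.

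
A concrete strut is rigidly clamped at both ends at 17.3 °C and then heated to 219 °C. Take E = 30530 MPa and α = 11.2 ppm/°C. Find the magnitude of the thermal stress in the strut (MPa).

69.0 MPa

E = 30530 MPa = 30.53 GPa.
ΔT = 201.7 K. Constrained thermal stress σ = E·α·ΔT = 30.53×10³ MPa × 11.2×10⁻⁶ × 201.7 = 69.0 MPa (compressive).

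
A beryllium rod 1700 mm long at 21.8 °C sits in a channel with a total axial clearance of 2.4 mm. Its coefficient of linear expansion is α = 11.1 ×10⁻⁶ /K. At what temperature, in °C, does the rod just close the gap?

149 °C

α·L₀·ΔT = 2.4 mm ⇒ ΔT = 2.4 / (11.1×10⁻⁶ × 1700.0) = 127.2 K.
T = 21.8 + 127.2 = 149.0 °C.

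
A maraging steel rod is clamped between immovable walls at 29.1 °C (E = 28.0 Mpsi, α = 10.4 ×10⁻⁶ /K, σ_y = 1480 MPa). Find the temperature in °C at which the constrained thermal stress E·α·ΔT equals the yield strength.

E = 28.0 Mpsi = 193.1 GPa.
E·α·ΔT = 1480 MPa ⇒ ΔT = 1480 / (193.1×10³ × 10.4×10⁻⁶) = 737.1 K.
T = 29.1 + 737.1 = 766.2 °C.

766 °C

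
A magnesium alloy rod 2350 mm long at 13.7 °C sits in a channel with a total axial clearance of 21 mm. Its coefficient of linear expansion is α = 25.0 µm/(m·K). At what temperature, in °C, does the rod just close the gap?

α·L₀·ΔT = 21.0 mm ⇒ ΔT = 21.0 / (25.0×10⁻⁶ × 2350.0) = 357.4 K.
T = 13.7 + 357.4 = 371.1 °C.

371 °C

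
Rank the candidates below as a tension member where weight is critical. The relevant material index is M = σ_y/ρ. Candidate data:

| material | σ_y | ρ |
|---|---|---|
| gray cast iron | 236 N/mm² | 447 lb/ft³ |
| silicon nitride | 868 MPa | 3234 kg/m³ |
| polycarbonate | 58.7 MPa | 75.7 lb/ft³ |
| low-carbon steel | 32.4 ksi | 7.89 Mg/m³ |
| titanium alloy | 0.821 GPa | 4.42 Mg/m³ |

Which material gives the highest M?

In SI units:
  gray cast iron: σ_y = 236.0 MPa, ρ = 7160 kg/m³
  silicon nitride: σ_y = 868.0 MPa, ρ = 3234 kg/m³
  polycarbonate: σ_y = 58.70 MPa, ρ = 1213 kg/m³
  low-carbon steel: σ_y = 223.4 MPa, ρ = 7890 kg/m³
  titanium alloy: σ_y = 821.0 MPa, ρ = 4420 kg/m³
  silicon nitride: M = 268 kN·m/kg
  titanium alloy: M = 186 kN·m/kg
  polycarbonate: M = 48.4 kN·m/kg
  gray cast iron: M = 33.0 kN·m/kg
  low-carbon steel: M = 28.3 kN·m/kg
The maximum is for silicon nitride.

silicon nitride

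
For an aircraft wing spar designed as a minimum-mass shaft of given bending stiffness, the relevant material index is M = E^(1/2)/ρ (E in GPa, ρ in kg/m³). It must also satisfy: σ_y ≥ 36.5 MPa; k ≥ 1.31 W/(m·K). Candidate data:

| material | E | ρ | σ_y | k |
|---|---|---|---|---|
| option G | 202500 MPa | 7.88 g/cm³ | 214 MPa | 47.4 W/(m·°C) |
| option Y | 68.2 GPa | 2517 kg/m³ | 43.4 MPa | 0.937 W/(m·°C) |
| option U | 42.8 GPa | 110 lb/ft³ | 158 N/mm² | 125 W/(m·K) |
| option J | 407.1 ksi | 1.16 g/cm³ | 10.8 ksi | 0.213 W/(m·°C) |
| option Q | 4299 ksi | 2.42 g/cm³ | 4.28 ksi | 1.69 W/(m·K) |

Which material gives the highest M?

option U

Screen on constraints: σ_y ≥ 36.5 MPa; k ≥ 1.31 W/(m·K). Survivors: option G, option U.
Convert each candidate to consistent units, then evaluate M:
  option G: E = 202.5 GPa, ρ = 7880 kg/m³
  option U: E = 42.80 GPa, ρ = 1762 kg/m³
  option U: M = 3.71×10⁻³
  option G: M = 1.81×10⁻³
Option U ranks first.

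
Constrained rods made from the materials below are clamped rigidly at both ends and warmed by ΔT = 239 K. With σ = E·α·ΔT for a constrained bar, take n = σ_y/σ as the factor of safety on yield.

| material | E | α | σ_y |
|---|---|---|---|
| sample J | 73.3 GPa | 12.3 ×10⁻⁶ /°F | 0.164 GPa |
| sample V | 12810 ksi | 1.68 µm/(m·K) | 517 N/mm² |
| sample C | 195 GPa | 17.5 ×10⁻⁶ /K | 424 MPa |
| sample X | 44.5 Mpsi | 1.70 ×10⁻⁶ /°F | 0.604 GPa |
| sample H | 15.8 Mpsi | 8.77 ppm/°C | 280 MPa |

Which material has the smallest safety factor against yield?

Converting E to GPa, α to ×10⁻⁶/K, σ_y to MPa, then σ and n for each:
  sample J: E = 73.30, α = 22.1, σ_y = 164.0 → σ = 388 MPa, n = 0.423
  sample V: E = 88.32, α = 1.68, σ_y = 517.0 → σ = 35.5 MPa, n = 14.6
  sample C: E = 195.0, α = 17.5, σ_y = 424.0 → σ = 816 MPa, n = 0.520
  sample X: E = 306.8, α = 3.06, σ_y = 604.0 → σ = 224 MPa, n = 2.69
  sample H: E = 108.9, α = 8.77, σ_y = 280.0 → σ = 228 MPa, n = 1.23
The minimum is sample J at n = 0.423.

sample J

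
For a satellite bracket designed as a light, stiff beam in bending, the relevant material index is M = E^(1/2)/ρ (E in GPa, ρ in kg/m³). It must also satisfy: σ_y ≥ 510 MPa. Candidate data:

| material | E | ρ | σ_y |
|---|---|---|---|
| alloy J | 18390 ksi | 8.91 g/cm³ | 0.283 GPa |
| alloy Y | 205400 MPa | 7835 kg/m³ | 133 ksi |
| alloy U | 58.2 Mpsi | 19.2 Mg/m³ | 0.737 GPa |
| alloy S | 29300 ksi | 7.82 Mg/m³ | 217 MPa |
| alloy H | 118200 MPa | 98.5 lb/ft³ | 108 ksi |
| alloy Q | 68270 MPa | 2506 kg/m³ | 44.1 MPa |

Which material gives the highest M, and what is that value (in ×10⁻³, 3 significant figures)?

alloy H, M = 6.89×10⁻³

Screen on constraints: σ_y ≥ 510 MPa. Survivors: alloy Y, alloy U, alloy H.
In SI units:
  alloy Y: E = 205.4 GPa, ρ = 7835 kg/m³
  alloy U: E = 401.3 GPa, ρ = 19200 kg/m³
  alloy H: E = 118.2 GPa, ρ = 1578 kg/m³
  alloy H: M = 6.89×10⁻³
  alloy Y: M = 1.83×10⁻³
  alloy U: M = 1.04×10⁻³
The maximum is for alloy H.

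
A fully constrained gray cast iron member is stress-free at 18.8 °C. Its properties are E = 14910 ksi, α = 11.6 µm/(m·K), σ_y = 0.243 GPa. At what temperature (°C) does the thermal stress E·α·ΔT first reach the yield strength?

E = 14910 ksi = 102.8 GPa.
σ_y = 0.243 GPa = 243.0 MPa.
E·α·ΔT = 243.0 MPa ⇒ ΔT = 243.0 / (102.8×10³ × 11.6×10⁻⁶) = 203.8 K.
T = 18.8 + 203.8 = 222.6 °C.

223 °C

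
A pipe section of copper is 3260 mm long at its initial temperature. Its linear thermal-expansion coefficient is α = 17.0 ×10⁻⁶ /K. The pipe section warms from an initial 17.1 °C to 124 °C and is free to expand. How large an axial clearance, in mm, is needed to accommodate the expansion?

5.92 mm

ΔT = 124 − 17.1 = 106.9 K.
ΔL = α·L₀·ΔT = 17.0×10⁻⁶ × 3260 mm × 106.9 K = 5.92 mm.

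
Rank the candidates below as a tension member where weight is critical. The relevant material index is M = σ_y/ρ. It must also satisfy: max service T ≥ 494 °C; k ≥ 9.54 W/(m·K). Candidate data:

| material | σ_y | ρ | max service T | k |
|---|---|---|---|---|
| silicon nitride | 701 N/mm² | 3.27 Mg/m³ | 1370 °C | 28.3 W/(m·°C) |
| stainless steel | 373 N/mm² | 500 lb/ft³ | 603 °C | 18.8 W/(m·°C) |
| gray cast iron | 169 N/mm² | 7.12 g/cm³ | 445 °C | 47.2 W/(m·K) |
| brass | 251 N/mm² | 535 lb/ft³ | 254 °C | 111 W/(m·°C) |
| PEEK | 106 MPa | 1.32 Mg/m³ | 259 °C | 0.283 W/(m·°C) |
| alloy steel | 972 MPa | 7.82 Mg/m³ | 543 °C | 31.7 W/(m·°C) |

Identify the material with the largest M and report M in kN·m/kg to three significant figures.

silicon nitride, M = 214 kN·m/kg

Screen on constraints: max service T ≥ 494 °C; k ≥ 9.54 W/(m·K). Survivors: silicon nitride, stainless steel, alloy steel.
Normalizing units and computing the index:
  silicon nitride: σ_y = 701.0 MPa, ρ = 3270 kg/m³
  stainless steel: σ_y = 373.0 MPa, ρ = 8009 kg/m³
  alloy steel: σ_y = 972.0 MPa, ρ = 7820 kg/m³
  silicon nitride: M = 214 kN·m/kg
  alloy steel: M = 124 kN·m/kg
  stainless steel: M = 46.6 kN·m/kg
Silicon nitride ranks first.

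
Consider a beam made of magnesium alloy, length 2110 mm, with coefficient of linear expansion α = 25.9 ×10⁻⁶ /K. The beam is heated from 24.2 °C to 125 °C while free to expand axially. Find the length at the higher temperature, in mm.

2115.5 mm

ΔT = 125 − 24.2 = 100.8 K.
ΔL = α·L₀·ΔT = 25.9×10⁻⁶ × 2110 mm × 100.8 K = 5.51 mm.
L = L₀ + ΔL = 2110 + 5.51 = 2115.5 mm.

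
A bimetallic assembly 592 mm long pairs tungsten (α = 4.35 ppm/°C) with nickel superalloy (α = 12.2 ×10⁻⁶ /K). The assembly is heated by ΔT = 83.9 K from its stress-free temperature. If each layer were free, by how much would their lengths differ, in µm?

390 µm

Δα = |4.35 − 12.2|×10⁻⁶/K = 7.85×10⁻⁶/K.
ΔL_mismatch = Δα·L·ΔT = 7.85×10⁻⁶ × 592.0 mm × 83.9 K = 390 µm.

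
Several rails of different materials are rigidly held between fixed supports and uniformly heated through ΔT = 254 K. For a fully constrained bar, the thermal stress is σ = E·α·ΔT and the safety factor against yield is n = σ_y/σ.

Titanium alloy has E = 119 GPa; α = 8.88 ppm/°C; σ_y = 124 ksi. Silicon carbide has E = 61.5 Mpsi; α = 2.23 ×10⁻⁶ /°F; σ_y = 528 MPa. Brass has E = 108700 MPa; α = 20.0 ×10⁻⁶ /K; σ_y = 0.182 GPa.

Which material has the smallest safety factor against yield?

Converting E to GPa, α to ×10⁻⁶/K, σ_y to MPa, then σ and n for each:
  titanium alloy: E = 119.0, α = 8.88, σ_y = 855.0 → σ = 268 MPa, n = 3.19
  silicon carbide: E = 424.0, α = 4.01, σ_y = 528.0 → σ = 432 MPa, n = 1.22
  brass: E = 108.7, α = 20.0, σ_y = 182.0 → σ = 552 MPa, n = 0.330
Smallest n: brass with n = 0.330.

brass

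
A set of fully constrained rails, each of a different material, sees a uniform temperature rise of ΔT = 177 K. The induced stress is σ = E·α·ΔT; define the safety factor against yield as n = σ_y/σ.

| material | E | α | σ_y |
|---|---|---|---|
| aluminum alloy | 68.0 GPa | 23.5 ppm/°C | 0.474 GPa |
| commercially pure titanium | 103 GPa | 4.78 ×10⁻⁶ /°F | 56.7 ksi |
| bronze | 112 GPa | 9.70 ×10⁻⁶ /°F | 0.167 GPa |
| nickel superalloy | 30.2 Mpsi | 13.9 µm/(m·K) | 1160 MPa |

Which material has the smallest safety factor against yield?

In consistent units (E in GPa, α in ×10⁻⁶/K, σ_y in MPa):
  aluminum alloy: E = 68.00, α = 23.5, σ_y = 474.0 → σ = 283 MPa, n = 1.68
  commercially pure titanium: E = 103.0, α = 8.60, σ_y = 390.9 → σ = 157 MPa, n = 2.49
  bronze: E = 112.0, α = 17.5, σ_y = 167.0 → σ = 346 MPa, n = 0.482
  nickel superalloy: E = 208.2, α = 13.9, σ_y = 1160 → σ = 512 MPa, n = 2.26
The minimum is bronze at n = 0.482.

bronze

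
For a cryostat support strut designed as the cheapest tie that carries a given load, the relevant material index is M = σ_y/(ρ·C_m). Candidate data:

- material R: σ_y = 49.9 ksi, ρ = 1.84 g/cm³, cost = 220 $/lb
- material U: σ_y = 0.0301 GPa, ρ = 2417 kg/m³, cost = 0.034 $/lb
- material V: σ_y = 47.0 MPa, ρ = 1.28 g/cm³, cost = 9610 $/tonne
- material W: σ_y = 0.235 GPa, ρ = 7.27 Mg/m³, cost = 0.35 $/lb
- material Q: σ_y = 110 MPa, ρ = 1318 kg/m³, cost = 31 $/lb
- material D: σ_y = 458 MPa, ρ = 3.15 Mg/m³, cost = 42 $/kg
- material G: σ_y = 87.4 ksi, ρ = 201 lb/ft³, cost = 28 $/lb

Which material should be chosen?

After converting to SI:
  material R: σ_y = 344.0 MPa, ρ = 1840 kg/m³, cost = 485.0 $/kg
  material U: σ_y = 30.10 MPa, ρ = 2417 kg/m³, cost = 0.07496 $/kg
  material V: σ_y = 47.00 MPa, ρ = 1280 kg/m³, cost = 9.610 $/kg
  material W: σ_y = 235.0 MPa, ρ = 7270 kg/m³, cost = 0.7716 $/kg
  material Q: σ_y = 110.0 MPa, ρ = 1318 kg/m³, cost = 68.34 $/kg
  material D: σ_y = 458.0 MPa, ρ = 3150 kg/m³, cost = 42.00 $/kg
  material G: σ_y = 602.6 MPa, ρ = 3220 kg/m³, cost = 61.73 $/kg
  material U: M = 166 kN·m per $
  material W: M = 41.9 kN·m per $
  material V: M = 3.82 kN·m per $
  material D: M = 3.46 kN·m per $
  material G: M = 3.03 kN·m per $
  material Q: M = 1.22 kN·m per $
  material R: M = 0.386 kN·m per $
Highest index: material U.

material U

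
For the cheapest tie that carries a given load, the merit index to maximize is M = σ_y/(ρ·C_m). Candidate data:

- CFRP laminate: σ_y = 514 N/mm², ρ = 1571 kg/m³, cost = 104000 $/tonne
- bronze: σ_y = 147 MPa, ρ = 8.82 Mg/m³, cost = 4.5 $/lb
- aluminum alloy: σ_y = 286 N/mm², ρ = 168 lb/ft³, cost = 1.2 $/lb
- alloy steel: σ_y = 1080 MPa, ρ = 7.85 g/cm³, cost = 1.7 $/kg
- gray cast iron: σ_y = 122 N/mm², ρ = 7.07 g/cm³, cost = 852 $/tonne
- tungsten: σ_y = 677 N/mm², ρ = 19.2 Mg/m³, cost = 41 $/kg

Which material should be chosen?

alloy steel

Normalizing units and computing the index:
  CFRP laminate: σ_y = 514.0 MPa, ρ = 1571 kg/m³, cost = 104.0 $/kg
  bronze: σ_y = 147.0 MPa, ρ = 8820 kg/m³, cost = 9.921 $/kg
  aluminum alloy: σ_y = 286.0 MPa, ρ = 2691 kg/m³, cost = 2.646 $/kg
  alloy steel: σ_y = 1080 MPa, ρ = 7850 kg/m³, cost = 1.700 $/kg
  gray cast iron: σ_y = 122.0 MPa, ρ = 7070 kg/m³, cost = 0.8520 $/kg
  tungsten: σ_y = 677.0 MPa, ρ = 19200 kg/m³, cost = 41.00 $/kg
  alloy steel: M = 80.9 kN·m per $
  aluminum alloy: M = 40.2 kN·m per $
  gray cast iron: M = 20.3 kN·m per $
  CFRP laminate: M = 3.15 kN·m per $
  bronze: M = 1.68 kN·m per $
  tungsten: M = 0.860 kN·m per $
The maximum is for alloy steel.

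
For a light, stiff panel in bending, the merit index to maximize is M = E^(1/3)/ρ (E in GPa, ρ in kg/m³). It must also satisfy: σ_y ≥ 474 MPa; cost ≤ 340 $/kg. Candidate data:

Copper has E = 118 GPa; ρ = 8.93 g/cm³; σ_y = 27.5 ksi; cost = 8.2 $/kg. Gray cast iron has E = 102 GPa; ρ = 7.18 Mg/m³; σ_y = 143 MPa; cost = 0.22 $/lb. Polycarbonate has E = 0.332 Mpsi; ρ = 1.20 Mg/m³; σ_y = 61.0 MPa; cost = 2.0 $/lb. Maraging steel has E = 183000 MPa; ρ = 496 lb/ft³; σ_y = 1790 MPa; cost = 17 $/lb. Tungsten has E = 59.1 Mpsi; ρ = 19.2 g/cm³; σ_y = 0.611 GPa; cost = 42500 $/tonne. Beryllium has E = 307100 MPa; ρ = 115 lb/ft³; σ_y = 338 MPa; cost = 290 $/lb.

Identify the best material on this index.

maraging steel

Screen on constraints: σ_y ≥ 474 MPa; cost ≤ 340 $/kg. Survivors: maraging steel, tungsten.
Convert each candidate to consistent units, then evaluate M:
  maraging steel: E = 183.0 GPa, ρ = 7945 kg/m³
  tungsten: E = 407.5 GPa, ρ = 19200 kg/m³
  maraging steel: M = 0.715×10⁻³
  tungsten: M = 0.386×10⁻³
The maximum is for maraging steel.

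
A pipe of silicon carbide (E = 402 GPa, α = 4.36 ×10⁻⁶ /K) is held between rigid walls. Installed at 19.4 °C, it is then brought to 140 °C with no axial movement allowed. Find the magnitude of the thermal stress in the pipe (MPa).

ΔT = 120.6 K. Constrained thermal stress σ = E·α·ΔT = 402.0×10³ MPa × 4.36×10⁻⁶ × 120.6 = 211 MPa (compressive).

211 MPa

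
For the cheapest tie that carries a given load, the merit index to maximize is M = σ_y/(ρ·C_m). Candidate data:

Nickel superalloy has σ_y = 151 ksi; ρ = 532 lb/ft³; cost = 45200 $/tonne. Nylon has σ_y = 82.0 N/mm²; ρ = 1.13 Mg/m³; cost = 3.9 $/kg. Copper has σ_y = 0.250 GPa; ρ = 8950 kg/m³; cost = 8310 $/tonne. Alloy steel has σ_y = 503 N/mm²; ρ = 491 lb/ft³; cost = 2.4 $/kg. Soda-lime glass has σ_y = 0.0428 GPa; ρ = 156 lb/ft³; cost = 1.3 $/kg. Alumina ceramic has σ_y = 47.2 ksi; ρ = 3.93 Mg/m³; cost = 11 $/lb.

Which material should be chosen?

In SI units:
  nickel superalloy: σ_y = 1041 MPa, ρ = 8522 kg/m³, cost = 45.20 $/kg
  nylon: σ_y = 82.00 MPa, ρ = 1130 kg/m³, cost = 3.900 $/kg
  copper: σ_y = 250.0 MPa, ρ = 8950 kg/m³, cost = 8.310 $/kg
  alloy steel: σ_y = 503.0 MPa, ρ = 7865 kg/m³, cost = 2.400 $/kg
  soda-lime glass: σ_y = 42.80 MPa, ρ = 2499 kg/m³, cost = 1.300 $/kg
  alumina ceramic: σ_y = 325.4 MPa, ρ = 3930 kg/m³, cost = 24.25 $/kg
  alloy steel: M = 26.6 kN·m per $
  nylon: M = 18.6 kN·m per $
  soda-lime glass: M = 13.2 kN·m per $
  alumina ceramic: M = 3.41 kN·m per $
  copper: M = 3.36 kN·m per $
  nickel superalloy: M = 2.70 kN·m per $
Alloy steel has the largest M.

alloy steel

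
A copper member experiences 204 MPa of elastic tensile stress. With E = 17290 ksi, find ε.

1.71×10⁻³

E = 17290 ksi = 119.2 GPa = 119200 MPa.
ε = σ/E = 204 / 119200 = 1.71×10⁻³.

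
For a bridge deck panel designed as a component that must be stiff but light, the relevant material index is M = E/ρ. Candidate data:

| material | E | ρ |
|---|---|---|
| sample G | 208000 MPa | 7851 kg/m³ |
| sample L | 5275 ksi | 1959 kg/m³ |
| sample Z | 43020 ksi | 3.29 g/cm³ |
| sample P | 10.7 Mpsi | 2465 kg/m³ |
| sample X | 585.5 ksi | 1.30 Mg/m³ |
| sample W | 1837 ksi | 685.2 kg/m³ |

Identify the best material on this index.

In SI units:
  sample G: E = 208.0 GPa, ρ = 7851 kg/m³
  sample L: E = 36.37 GPa, ρ = 1959 kg/m³
  sample Z: E = 296.6 GPa, ρ = 3290 kg/m³
  sample P: E = 73.77 GPa, ρ = 2465 kg/m³
  sample X: E = 4.037 GPa, ρ = 1300 kg/m³
  sample W: E = 12.67 GPa, ρ = 685.2 kg/m³
  sample Z: M = 90.2 MN·m/kg
  sample P: M = 29.9 MN·m/kg
  sample G: M = 26.5 MN·m/kg
  sample L: M = 18.6 MN·m/kg
  sample W: M = 18.5 MN·m/kg
  sample X: M = 3.11 MN·m/kg
Sample Z ranks first.

sample Z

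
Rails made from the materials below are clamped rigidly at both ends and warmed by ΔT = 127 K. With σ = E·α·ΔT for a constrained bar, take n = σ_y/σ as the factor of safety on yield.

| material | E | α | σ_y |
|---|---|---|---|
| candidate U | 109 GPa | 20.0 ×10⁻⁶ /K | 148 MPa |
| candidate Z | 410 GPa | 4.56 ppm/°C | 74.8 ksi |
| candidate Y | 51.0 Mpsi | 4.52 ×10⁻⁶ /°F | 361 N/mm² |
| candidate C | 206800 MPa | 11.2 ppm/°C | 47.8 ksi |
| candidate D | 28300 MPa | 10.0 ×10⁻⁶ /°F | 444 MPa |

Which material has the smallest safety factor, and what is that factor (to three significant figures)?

candidate U, n = 0.535

In consistent units (E in GPa, α in ×10⁻⁶/K, σ_y in MPa):
  candidate U: E = 109.0, α = 20.0, σ_y = 148.0 → σ = 277 MPa, n = 0.535
  candidate Z: E = 410.0, α = 4.56, σ_y = 515.7 → σ = 237 MPa, n = 2.17
  candidate Y: E = 351.6, α = 8.14, σ_y = 361.0 → σ = 363 MPa, n = 0.994
  candidate C: E = 206.8, α = 11.2, σ_y = 329.6 → σ = 294 MPa, n = 1.12
  candidate D: E = 28.30, α = 18.0, σ_y = 444.0 → σ = 64.7 MPa, n = 6.86
Smallest n: candidate U with n = 0.535.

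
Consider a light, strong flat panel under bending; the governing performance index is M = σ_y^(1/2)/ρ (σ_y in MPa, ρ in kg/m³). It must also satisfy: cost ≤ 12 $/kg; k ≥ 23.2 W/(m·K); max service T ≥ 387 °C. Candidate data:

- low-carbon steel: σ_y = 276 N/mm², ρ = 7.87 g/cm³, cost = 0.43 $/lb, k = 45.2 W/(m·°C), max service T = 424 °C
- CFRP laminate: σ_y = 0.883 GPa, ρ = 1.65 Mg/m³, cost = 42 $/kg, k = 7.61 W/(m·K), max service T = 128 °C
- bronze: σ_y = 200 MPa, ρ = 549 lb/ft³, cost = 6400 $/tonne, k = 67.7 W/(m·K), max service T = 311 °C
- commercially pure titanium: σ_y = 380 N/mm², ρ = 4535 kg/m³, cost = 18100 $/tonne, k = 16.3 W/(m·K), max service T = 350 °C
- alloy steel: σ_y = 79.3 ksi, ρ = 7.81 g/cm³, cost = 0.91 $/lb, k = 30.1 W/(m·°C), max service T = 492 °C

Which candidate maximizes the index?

alloy steel

Screen on constraints: cost ≤ 12 $/kg; k ≥ 23.2 W/(m·K); max service T ≥ 387 °C. Survivors: low-carbon steel, alloy steel.
Putting every candidate on a common basis:
  low-carbon steel: σ_y = 276.0 MPa, ρ = 7870 kg/m³
  alloy steel: σ_y = 546.8 MPa, ρ = 7810 kg/m³
  alloy steel: M = 2.99×10⁻³
  low-carbon steel: M = 2.11×10⁻³
Alloy steel has the largest M.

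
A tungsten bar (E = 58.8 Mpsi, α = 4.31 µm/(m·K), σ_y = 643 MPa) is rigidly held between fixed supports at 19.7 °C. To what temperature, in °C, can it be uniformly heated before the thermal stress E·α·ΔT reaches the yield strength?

388 °C

E = 58.8 Mpsi = 405.4 GPa.
E·α·ΔT = 643.0 MPa ⇒ ΔT = 643.0 / (405.4×10³ × 4.31×10⁻⁶) = 368.0 K.
T = 19.7 + 368.0 = 387.7 °C.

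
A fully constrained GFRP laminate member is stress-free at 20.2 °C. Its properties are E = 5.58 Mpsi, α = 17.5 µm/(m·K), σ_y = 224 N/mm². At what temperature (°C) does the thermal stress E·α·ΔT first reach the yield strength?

E = 5.58 Mpsi = 38.47 GPa.
σ_y = 224 N/mm² = 224.0 MPa.
E·α·ΔT = 224.0 MPa ⇒ ΔT = 224.0 / (38.47×10³ × 17.5×10⁻⁶) = 332.7 K.
T = 20.2 + 332.7 = 352.9 °C.

353 °C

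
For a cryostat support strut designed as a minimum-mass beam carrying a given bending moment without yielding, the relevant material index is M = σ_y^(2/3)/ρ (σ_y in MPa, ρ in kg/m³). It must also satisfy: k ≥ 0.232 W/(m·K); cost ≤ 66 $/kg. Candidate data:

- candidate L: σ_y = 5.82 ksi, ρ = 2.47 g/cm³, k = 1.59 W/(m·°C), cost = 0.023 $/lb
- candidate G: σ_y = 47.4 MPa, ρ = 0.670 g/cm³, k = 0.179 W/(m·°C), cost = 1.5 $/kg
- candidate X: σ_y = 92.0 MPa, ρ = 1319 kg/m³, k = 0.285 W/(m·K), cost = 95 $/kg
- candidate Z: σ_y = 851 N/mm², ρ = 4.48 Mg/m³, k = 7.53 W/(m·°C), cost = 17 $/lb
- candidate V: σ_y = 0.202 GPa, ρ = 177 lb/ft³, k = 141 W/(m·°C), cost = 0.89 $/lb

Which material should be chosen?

Screen on constraints: k ≥ 0.232 W/(m·K); cost ≤ 66 $/kg. Survivors: candidate L, candidate Z, candidate V.
In SI units:
  candidate L: σ_y = 40.13 MPa, ρ = 2470 kg/m³
  candidate Z: σ_y = 851.0 MPa, ρ = 4480 kg/m³
  candidate V: σ_y = 202.0 MPa, ρ = 2835 kg/m³
  candidate Z: M = 20.0×10⁻³
  candidate V: M = 12.1×10⁻³
  candidate L: M = 4.75×10⁻³
The maximum is for candidate Z.

candidate Z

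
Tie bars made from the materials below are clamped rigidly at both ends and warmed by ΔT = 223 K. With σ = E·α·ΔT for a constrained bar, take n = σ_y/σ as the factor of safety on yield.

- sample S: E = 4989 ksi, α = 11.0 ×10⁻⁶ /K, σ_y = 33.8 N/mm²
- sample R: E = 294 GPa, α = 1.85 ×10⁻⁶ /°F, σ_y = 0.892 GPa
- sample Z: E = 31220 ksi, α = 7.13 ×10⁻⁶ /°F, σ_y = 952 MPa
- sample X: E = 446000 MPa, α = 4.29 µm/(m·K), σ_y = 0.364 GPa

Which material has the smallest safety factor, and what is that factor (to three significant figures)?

sample S, n = 0.401

Converting E to GPa, α to ×10⁻⁶/K, σ_y to MPa, then σ and n for each:
  sample S: E = 34.40, α = 11.0, σ_y = 33.80 → σ = 84.4 MPa, n = 0.401
  sample R: E = 294.0, α = 3.33, σ_y = 892.0 → σ = 218 MPa, n = 4.09
  sample Z: E = 215.3, α = 12.8, σ_y = 952.0 → σ = 616 MPa, n = 1.55
  sample X: E = 446.0, α = 4.29, σ_y = 364.0 → σ = 427 MPa, n = 0.853
Smallest n: sample S with n = 0.401.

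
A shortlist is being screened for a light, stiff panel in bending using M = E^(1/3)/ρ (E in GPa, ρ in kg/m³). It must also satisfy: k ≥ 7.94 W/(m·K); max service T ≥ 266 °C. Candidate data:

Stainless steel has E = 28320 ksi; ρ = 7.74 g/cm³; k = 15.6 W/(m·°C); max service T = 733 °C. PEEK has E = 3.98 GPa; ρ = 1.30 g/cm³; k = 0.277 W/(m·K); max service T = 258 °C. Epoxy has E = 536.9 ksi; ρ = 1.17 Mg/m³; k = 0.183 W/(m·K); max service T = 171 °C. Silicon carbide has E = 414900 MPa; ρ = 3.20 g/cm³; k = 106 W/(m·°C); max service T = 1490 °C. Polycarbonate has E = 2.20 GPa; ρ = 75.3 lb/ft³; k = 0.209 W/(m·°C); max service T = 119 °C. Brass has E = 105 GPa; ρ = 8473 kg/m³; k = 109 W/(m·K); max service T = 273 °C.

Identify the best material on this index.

silicon carbide

Screen on constraints: k ≥ 7.94 W/(m·K); max service T ≥ 266 °C. Survivors: stainless steel, silicon carbide, brass.
Convert each candidate to consistent units, then evaluate M:
  stainless steel: E = 195.3 GPa, ρ = 7740 kg/m³
  silicon carbide: E = 414.9 GPa, ρ = 3200 kg/m³
  brass: E = 105.0 GPa, ρ = 8473 kg/m³
  silicon carbide: M = 2.33×10⁻³
  stainless steel: M = 0.750×10⁻³
  brass: M = 0.557×10⁻³
Highest index: silicon carbide.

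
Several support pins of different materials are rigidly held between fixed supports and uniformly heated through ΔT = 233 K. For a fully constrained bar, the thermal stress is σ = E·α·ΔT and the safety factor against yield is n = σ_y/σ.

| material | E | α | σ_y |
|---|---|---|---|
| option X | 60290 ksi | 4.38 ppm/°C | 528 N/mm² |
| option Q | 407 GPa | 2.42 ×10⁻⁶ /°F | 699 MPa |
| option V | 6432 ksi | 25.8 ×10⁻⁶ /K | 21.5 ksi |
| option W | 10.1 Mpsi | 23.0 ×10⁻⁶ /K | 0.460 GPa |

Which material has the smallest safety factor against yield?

With everything in SI (GPa, ×10⁻⁶/K, MPa):
  option X: E = 415.7, α = 4.38, σ_y = 528.0 → σ = 424 MPa, n = 1.24
  option Q: E = 407.0, α = 4.36, σ_y = 699.0 → σ = 413 MPa, n = 1.69
  option V: E = 44.35, α = 25.8, σ_y = 148.2 → σ = 267 MPa, n = 0.556
  option W: E = 69.64, α = 23.0, σ_y = 460.0 → σ = 373 MPa, n = 1.23
Option V has the lowest safety factor, n = 0.556.

option V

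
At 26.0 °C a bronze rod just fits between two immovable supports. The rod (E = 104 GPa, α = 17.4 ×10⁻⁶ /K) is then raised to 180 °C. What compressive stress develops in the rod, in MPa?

279 MPa

ΔT = 154.0 K. Constrained thermal stress σ = E·α·ΔT = 104.0×10³ MPa × 17.4×10⁻⁶ × 154.0 = 279 MPa (compressive).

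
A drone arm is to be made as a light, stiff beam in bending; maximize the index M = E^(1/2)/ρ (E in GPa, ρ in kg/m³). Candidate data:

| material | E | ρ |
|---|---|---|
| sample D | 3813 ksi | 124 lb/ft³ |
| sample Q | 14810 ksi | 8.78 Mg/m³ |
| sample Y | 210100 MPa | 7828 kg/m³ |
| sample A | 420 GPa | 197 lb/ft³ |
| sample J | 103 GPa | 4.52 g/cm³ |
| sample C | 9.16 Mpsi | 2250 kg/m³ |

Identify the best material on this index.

sample A

After converting to SI:
  sample D: E = 26.29 GPa, ρ = 1986 kg/m³
  sample Q: E = 102.1 GPa, ρ = 8780 kg/m³
  sample Y: E = 210.1 GPa, ρ = 7828 kg/m³
  sample A: E = 420.0 GPa, ρ = 3156 kg/m³
  sample J: E = 103.0 GPa, ρ = 4520 kg/m³
  sample C: E = 63.16 GPa, ρ = 2250 kg/m³
  sample A: M = 6.49×10⁻³
  sample C: M = 3.53×10⁻³
  sample D: M = 2.58×10⁻³
  sample J: M = 2.25×10⁻³
  sample Y: M = 1.85×10⁻³
  sample Q: M = 1.15×10⁻³
The maximum is for sample A.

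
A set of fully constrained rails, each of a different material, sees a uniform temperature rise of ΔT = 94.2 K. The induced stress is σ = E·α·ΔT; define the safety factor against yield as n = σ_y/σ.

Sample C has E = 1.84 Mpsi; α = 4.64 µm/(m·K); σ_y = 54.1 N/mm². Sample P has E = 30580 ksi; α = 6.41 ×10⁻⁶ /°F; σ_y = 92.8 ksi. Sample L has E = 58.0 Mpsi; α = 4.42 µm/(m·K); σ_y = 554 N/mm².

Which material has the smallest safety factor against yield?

sample P

With everything in SI (GPa, ×10⁻⁶/K, MPa):
  sample C: E = 12.69, α = 4.64, σ_y = 54.10 → σ = 5.55 MPa, n = 9.76
  sample P: E = 210.8, α = 11.5, σ_y = 639.8 → σ = 229 MPa, n = 2.79
  sample L: E = 399.9, α = 4.42, σ_y = 554.0 → σ = 167 MPa, n = 3.33
Sample P has the lowest safety factor, n = 2.79.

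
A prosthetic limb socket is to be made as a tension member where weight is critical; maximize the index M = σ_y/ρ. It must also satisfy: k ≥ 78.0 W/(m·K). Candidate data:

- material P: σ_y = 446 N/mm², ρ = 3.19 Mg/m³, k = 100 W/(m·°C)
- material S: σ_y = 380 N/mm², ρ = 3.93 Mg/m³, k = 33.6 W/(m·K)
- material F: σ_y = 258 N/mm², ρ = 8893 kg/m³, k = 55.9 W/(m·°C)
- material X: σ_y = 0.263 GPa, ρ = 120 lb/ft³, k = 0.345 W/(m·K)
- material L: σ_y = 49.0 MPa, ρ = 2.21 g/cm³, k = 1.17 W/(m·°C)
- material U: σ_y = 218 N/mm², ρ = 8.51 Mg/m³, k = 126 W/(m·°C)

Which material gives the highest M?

material P

Screen on constraints: k ≥ 78.0 W/(m·K). Survivors: material P, material U.
Normalizing units and computing the index:
  material P: σ_y = 446.0 MPa, ρ = 3190 kg/m³
  material U: σ_y = 218.0 MPa, ρ = 8510 kg/m³
  material P: M = 140 kN·m/kg
  material U: M = 25.6 kN·m/kg
Material P ranks first.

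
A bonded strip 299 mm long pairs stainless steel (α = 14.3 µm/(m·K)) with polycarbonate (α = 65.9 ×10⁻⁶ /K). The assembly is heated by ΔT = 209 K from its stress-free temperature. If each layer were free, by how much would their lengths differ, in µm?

3220 µm

Δα = |14.3 − 65.9|×10⁻⁶/K = 51.6×10⁻⁶/K.
ΔL_mismatch = Δα·L·ΔT = 51.6×10⁻⁶ × 299.0 mm × 209.0 K = 3220 µm.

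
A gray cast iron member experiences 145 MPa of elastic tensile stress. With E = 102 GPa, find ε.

1.42×10⁻³

ε = σ/E = 145 / 102000 = 1.42×10⁻³.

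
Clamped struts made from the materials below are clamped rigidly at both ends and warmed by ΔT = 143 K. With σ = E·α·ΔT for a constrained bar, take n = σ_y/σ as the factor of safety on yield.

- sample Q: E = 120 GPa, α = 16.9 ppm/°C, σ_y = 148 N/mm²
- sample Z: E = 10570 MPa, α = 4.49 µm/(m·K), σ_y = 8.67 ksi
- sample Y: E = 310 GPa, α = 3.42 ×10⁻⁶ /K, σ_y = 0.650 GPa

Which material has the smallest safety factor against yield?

sample Q

Per material, after unit conversion:
  sample Q: E = 120.0, α = 16.9, σ_y = 148.0 → σ = 290 MPa, n = 0.510
  sample Z: E = 10.57, α = 4.49, σ_y = 59.78 → σ = 6.79 MPa, n = 8.81
  sample Y: E = 310.0, α = 3.42, σ_y = 650.0 → σ = 152 MPa, n = 4.29
Sample Q has the lowest safety factor, n = 0.510.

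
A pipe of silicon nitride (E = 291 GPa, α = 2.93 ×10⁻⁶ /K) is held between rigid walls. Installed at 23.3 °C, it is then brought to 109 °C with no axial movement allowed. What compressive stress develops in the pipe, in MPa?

73.1 MPa

ΔT = 85.70 K. Constrained thermal stress σ = E·α·ΔT = 291.0×10³ MPa × 2.93×10⁻⁶ × 85.70 = 73.1 MPa (compressive).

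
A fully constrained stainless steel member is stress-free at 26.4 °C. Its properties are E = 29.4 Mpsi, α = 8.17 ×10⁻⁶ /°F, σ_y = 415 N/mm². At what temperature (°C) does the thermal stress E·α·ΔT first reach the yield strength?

E = 29.4 Mpsi = 202.7 GPa.
α = 8.17×10⁻⁶/°F × 9/5 = 14.7×10⁻⁶/K.
σ_y = 415 N/mm² = 415.0 MPa.
E·α·ΔT = 415.0 MPa ⇒ ΔT = 415.0 / (202.7×10³ × 14.7×10⁻⁶) = 139.2 K.
T = 26.4 + 139.2 = 165.6 °C.

166 °C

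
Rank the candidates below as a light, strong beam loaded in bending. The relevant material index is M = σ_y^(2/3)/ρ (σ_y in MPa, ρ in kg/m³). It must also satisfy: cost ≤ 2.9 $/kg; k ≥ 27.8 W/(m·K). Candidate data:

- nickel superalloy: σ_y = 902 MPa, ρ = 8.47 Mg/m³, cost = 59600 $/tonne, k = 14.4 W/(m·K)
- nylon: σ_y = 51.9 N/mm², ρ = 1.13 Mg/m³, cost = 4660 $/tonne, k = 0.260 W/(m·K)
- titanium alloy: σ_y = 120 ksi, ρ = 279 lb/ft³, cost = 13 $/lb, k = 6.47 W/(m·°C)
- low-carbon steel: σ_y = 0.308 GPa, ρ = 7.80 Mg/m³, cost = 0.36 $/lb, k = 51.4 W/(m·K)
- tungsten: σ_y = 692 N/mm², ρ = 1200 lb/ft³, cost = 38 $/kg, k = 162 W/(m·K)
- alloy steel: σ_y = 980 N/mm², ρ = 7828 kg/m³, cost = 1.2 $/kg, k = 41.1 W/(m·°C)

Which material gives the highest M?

alloy steel

Screen on constraints: cost ≤ 2.9 $/kg; k ≥ 27.8 W/(m·K). Survivors: low-carbon steel, alloy steel.
Putting every candidate on a common basis:
  low-carbon steel: σ_y = 308.0 MPa, ρ = 7800 kg/m³
  alloy steel: σ_y = 980.0 MPa, ρ = 7828 kg/m³
  alloy steel: M = 12.6×10⁻³
  low-carbon steel: M = 5.85×10⁻³
The maximum is for alloy steel.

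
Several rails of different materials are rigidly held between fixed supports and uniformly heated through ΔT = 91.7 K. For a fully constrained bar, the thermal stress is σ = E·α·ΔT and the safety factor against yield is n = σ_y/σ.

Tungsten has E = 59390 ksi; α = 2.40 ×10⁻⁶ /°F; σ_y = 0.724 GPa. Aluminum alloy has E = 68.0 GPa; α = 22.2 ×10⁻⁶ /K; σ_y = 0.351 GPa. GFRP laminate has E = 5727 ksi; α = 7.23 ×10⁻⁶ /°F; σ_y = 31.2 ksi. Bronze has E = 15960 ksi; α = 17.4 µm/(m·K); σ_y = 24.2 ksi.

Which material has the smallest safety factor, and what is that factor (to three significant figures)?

bronze, n = 0.950

Converting E to GPa, α to ×10⁻⁶/K, σ_y to MPa, then σ and n for each:
  tungsten: E = 409.5, α = 4.32, σ_y = 724.0 → σ = 162 MPa, n = 4.46
  aluminum alloy: E = 68.00, α = 22.2, σ_y = 351.0 → σ = 138 MPa, n = 2.54
  GFRP laminate: E = 39.49, α = 13.0, σ_y = 215.1 → σ = 47.1 MPa, n = 4.57
  bronze: E = 110.0, α = 17.4, σ_y = 166.9 → σ = 176 MPa, n = 0.950
Bronze has the lowest safety factor, n = 0.950.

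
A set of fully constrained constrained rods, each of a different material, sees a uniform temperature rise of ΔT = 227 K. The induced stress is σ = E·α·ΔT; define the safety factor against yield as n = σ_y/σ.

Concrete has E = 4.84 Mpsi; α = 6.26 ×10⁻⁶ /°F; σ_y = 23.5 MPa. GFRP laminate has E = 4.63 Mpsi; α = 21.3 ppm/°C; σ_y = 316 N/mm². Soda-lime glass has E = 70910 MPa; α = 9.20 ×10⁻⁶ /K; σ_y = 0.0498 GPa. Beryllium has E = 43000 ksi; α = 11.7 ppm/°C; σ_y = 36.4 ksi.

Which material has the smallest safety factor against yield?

concrete

In consistent units (E in GPa, α in ×10⁻⁶/K, σ_y in MPa):
  concrete: E = 33.37, α = 11.3, σ_y = 23.50 → σ = 85.4 MPa, n = 0.275
  GFRP laminate: E = 31.92, α = 21.3, σ_y = 316.0 → σ = 154 MPa, n = 2.05
  soda-lime glass: E = 70.91, α = 9.20, σ_y = 49.80 → σ = 148 MPa, n = 0.336
  beryllium: E = 296.5, α = 11.7, σ_y = 251.0 → σ = 787 MPa, n = 0.319
Smallest n: concrete with n = 0.275.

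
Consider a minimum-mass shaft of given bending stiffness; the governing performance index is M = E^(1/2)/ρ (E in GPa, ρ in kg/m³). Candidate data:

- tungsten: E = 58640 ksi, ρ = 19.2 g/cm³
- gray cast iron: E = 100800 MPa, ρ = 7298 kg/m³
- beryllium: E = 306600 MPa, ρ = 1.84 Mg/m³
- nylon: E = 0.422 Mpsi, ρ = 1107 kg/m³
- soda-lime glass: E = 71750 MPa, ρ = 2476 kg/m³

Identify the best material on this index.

After converting to SI:
  tungsten: E = 404.3 GPa, ρ = 19200 kg/m³
  gray cast iron: E = 100.8 GPa, ρ = 7298 kg/m³
  beryllium: E = 306.6 GPa, ρ = 1840 kg/m³
  nylon: E = 2.910 GPa, ρ = 1107 kg/m³
  soda-lime glass: E = 71.75 GPa, ρ = 2476 kg/m³
  beryllium: M = 9.52×10⁻³
  soda-lime glass: M = 3.42×10⁻³
  nylon: M = 1.54×10⁻³
  gray cast iron: M = 1.38×10⁻³
  tungsten: M = 1.05×10⁻³
Beryllium ranks first.

beryllium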